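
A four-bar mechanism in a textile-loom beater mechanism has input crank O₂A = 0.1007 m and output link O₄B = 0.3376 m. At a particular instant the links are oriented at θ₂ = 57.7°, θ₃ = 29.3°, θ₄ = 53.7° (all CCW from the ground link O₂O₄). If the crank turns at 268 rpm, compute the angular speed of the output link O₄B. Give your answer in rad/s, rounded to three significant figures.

ω₂ = 28.06 rad/s (from 268 rpm).
Differentiating the loop-closure r₂e^{iθ₂}+r₃e^{iθ₃}=r₁+r₄e^{iθ₄} gives r₂ω₂e^{iθ₂}+r₃ω₃e^{iθ₃}=r₄ω₄e^{iθ₄}.
Eliminating the other unknown: ω₄ = r₂ω₂ sin(θ₂−θ₃) / [r₄ sin(θ₄−θ₃)].
Numerator sine = +0.47562; denominator sine = +0.41310.
Result = 0.1007·28.06·(+0.47562) / (0.3376·(+0.41310)) = +9.6382 rad/s; magnitude 9.6382 rad/s.

9.64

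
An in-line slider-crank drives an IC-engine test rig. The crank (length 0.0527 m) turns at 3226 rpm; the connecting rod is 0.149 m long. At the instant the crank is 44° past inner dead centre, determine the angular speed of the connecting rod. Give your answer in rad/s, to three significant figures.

ω = 337.8 rad/s (converted from 3226 rpm).
The rod makes angle φ with the slider axis where L sinφ = r sinθ; differentiating, L cosφ·φ̇ = r ω cosθ.
L cosφ = √(L² − r² sin²θ) = 0.14443 m.
|ω_rod| = r ω |cosθ| / √(L² − r² sin²θ) = 0.0527·337.8·0.71934/0.14443 = 88.669 rad/s.

88.7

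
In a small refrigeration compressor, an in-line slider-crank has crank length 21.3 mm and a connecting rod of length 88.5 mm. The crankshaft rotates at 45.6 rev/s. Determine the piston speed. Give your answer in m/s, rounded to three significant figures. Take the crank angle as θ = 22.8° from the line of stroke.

ω = 2π·45.6 = 286.5 rad/s
For an in-line slider-crank, x = r cosθ + √(L² − r² sin²θ), so v = −rω sinθ·[1 + r cosθ/√(L² − r² sin²θ)].
With r = 0.0213 m, L = 0.0885 m, θ = 22.8°: √(L² − r² sin²θ) = 0.088114 m.
v = −0.0213·286.5·0.38752·[1 + 0.0213·0.92186/0.088114] = -2.8919 m/s.
|v| = 2.8919 m/s.

2.89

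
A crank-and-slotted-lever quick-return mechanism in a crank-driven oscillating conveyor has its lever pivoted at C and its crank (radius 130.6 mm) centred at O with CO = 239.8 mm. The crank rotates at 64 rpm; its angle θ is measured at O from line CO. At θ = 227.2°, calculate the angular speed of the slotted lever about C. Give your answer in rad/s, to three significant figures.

0.884

ω = 6.702 rad/s (from 64 rpm).
Crank pin A relative to C: A = (d + r cosθ, r sinθ); lever angle φ = atan2(r sinθ, d + r cosθ).
Differentiating tanφ: φ̇ = rω(d cosθ + r)/(d² + r² + 2dr cosθ).
d² + r² + 2dr cosθ = |CA|² = 0.0320031 m²;  d cosθ + r = -0.03233 m.
|ω_lever| = |0.1306·6.702·-0.03233| / 0.0320031 = 0.88423 rad/s.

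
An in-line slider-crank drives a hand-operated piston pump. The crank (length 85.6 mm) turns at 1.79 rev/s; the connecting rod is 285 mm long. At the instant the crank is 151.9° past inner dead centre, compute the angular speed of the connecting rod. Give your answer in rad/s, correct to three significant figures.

ω = 11.25 rad/s (converted from 1.79 rev/s).
The rod makes angle φ with the slider axis where L sinφ = r sinθ; differentiating, L cosφ·φ̇ = r ω cosθ.
L cosφ = √(L² − r² sin²θ) = 0.28213 m.
|ω_rod| = r ω |cosθ| / √(L² − r² sin²θ) = 0.0856·11.25·0.88213/0.28213 = 3.0101 rad/s.

3.01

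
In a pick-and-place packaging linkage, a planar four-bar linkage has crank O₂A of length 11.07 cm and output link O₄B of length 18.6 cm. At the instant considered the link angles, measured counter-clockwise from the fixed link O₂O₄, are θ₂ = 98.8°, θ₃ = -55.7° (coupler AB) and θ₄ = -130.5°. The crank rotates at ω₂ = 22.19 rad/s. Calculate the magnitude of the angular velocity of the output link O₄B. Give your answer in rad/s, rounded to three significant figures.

5.89

ω₂ = 22.19 rad/s
Differentiating the loop-closure r₂e^{iθ₂}+r₃e^{iθ₃}=r₁+r₄e^{iθ₄} gives r₂ω₂e^{iθ₂}+r₃ω₃e^{iθ₃}=r₄ω₄e^{iθ₄}.
Eliminating the other unknown: ω₄ = r₂ω₂ sin(θ₂−θ₃) / [r₄ sin(θ₄−θ₃)].
Numerator sine = +0.43051; denominator sine = -0.96502.
Result = 0.1107·22.19·(+0.43051) / (0.186·(-0.96502)) = -5.8917 rad/s; magnitude 5.8917 rad/s.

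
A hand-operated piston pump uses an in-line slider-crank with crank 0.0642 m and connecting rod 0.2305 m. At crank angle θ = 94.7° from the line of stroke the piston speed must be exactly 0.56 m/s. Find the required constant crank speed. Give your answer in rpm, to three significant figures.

For an in-line slider-crank, |v_piston| = rω|sinθ|·[1 + r cosθ/√(L² − r² sin²θ)].
With r = 0.0642 m, L = 0.2305 m, θ = 94.7°: the bracketed kinematic factor |dx/dθ| = 0.062464 m.
ω = v/|dx/dθ| = 0.56/0.062464 = 8.9651 rad/s.
N = 60ω/(2π) = 85.611 rpm.

85.6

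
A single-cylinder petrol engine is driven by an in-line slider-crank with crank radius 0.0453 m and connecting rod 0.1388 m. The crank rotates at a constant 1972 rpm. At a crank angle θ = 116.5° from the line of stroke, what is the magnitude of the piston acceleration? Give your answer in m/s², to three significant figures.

ω = 2π·1972/60 = 206.5 rad/s
x(θ) = r cosθ + √(L² − r² sin²θ); with ω constant, a = ω²·d²x/dθ².
d²x/dθ² = −r cosθ − r²(cos2θ)/√u − r⁴ sin²2θ/(4u^{3/2}),  u = L² − r² sin²θ = 0.0176219 m².
Substituting r = 0.0453 m, L = 0.1388 m, θ = 116.5°: d²x/dθ² = +0.029229 m.
a = ω²·d²x/dθ² = (206.5)²·(+0.029229) = +1246.5 m/s²;  |a| = 1246.5 m/s².

1250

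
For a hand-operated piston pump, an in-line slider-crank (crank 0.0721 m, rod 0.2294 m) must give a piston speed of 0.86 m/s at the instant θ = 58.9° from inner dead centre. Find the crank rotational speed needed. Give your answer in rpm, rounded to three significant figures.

For an in-line slider-crank, |v_piston| = rω|sinθ|·[1 + r cosθ/√(L² − r² sin²θ)].
With r = 0.0721 m, L = 0.2294 m, θ = 58.9°: the bracketed kinematic factor |dx/dθ| = 0.072144 m.
ω = v/|dx/dθ| = 0.86/0.072144 = 11.921 rad/s.
N = 60ω/(2π) = 113.83 rpm.

114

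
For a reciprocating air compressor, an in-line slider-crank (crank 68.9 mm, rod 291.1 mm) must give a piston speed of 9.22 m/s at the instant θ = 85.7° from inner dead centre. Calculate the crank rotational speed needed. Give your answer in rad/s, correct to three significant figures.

132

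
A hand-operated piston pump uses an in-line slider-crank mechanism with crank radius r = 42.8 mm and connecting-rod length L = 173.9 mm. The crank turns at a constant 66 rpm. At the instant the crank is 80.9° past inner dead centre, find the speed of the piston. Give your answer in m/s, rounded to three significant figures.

ω = 2π·66/60 = 6.912 rad/s
For an in-line slider-crank, x = r cosθ + √(L² − r² sin²θ), so v = −rω sinθ·[1 + r cosθ/√(L² − r² sin²θ)].
With r = 0.0428 m, L = 0.1739 m, θ = 80.9°: √(L² − r² sin²θ) = 0.16869 m.
v = −0.0428·6.912·0.98741·[1 + 0.0428·0.15816/0.16869] = -0.30381 m/s.
|v| = 0.30381 m/s.

0.304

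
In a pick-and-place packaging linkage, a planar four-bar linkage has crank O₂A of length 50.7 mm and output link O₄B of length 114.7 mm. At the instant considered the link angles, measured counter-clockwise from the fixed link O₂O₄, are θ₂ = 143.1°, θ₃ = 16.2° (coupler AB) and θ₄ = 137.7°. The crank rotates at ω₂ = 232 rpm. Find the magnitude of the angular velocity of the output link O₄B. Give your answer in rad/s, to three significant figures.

ω₂ = 24.29 rad/s (from 232 rpm).
Differentiating the loop-closure r₂e^{iθ₂}+r₃e^{iθ₃}=r₁+r₄e^{iθ₄} gives r₂ω₂e^{iθ₂}+r₃ω₃e^{iθ₃}=r₄ω₄e^{iθ₄}.
Eliminating the other unknown: ω₄ = r₂ω₂ sin(θ₂−θ₃) / [r₄ sin(θ₄−θ₃)].
Numerator sine = +0.79968; denominator sine = +0.85264.
Result = 0.0507·24.29·(+0.79968) / (0.1147·(+0.85264)) = +10.072 rad/s; magnitude 10.072 rad/s.

10.1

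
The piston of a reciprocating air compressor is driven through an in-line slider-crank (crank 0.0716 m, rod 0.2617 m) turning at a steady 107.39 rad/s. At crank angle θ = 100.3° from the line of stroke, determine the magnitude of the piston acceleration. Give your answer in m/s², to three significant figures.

367

ω = 107.4 rad/s
x(θ) = r cosθ + √(L² − r² sin²θ); with ω constant, a = ω²·d²x/dθ².
d²x/dθ² = −r cosθ − r²(cos2θ)/√u − r⁴ sin²2θ/(4u^{3/2}),  u = L² − r² sin²θ = 0.0635242 m².
Substituting r = 0.0716 m, L = 0.2617 m, θ = 100.3°: d²x/dθ² = +0.031791 m.
a = ω²·d²x/dθ² = (107.4)²·(+0.031791) = +366.63 m/s²;  |a| = 366.63 m/s².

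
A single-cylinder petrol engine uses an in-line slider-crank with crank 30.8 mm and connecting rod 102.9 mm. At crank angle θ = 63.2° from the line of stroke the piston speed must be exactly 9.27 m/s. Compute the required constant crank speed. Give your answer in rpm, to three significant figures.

2820

For an in-line slider-crank, |v_piston| = rω|sinθ|·[1 + r cosθ/√(L² − r² sin²θ)].
With r = 0.0308 m, L = 0.1029 m, θ = 63.2°: the bracketed kinematic factor |dx/dθ| = 0.031342 m.
ω = v/|dx/dθ| = 9.27/0.031342 = 295.77 rad/s.
N = 60ω/(2π) = 2824.4 rpm.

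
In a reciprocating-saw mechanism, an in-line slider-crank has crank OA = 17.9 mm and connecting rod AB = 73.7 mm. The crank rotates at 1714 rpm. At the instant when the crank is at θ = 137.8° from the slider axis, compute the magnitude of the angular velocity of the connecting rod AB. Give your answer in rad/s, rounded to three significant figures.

32.7

ω = 179.5 rad/s (converted from 1714 rpm).
The rod makes angle φ with the slider axis where L sinφ = r sinθ; differentiating, L cosφ·φ̇ = r ω cosθ.
L cosφ = √(L² − r² sin²θ) = 0.072713 m.
|ω_rod| = r ω |cosθ| / √(L² − r² sin²θ) = 0.0179·179.5·0.74080/0.072713 = 32.733 rad/s.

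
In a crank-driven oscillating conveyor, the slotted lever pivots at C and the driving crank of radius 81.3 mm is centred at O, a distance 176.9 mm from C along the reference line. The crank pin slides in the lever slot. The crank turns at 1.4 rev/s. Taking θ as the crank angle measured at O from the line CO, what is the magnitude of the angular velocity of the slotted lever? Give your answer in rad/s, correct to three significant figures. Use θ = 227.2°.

1.51

ω = 8.796 rad/s (from 1.4 rev/s).
Crank pin A relative to C: A = (d + r cosθ, r sinθ); lever angle φ = atan2(r sinθ, d + r cosθ).
Differentiating tanφ: φ̇ = rω(d cosθ + r)/(d² + r² + 2dr cosθ).
d² + r² + 2dr cosθ = |CA|² = 0.0183599 m²;  d cosθ + r = -0.038893 m.
|ω_lever| = |0.0813·8.796·-0.038893| / 0.0183599 = 1.515 rad/s.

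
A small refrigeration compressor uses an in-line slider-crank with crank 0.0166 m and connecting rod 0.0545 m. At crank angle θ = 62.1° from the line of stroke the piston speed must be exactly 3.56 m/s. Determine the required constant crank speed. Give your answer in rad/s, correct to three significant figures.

For an in-line slider-crank, |v_piston| = rω|sinθ|·[1 + r cosθ/√(L² − r² sin²θ)].
With r = 0.0166 m, L = 0.0545 m, θ = 62.1°: the bracketed kinematic factor |dx/dθ| = 0.016842 m.
ω = v/|dx/dθ| = 3.56/0.016842 = 211.38 rad/s.

211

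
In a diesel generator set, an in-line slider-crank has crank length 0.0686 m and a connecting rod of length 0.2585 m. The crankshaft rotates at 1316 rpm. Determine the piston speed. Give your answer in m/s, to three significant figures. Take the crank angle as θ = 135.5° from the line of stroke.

ω = 2π·1316/60 = 137.8 rad/s
For an in-line slider-crank, x = r cosθ + √(L² − r² sin²θ), so v = −rω sinθ·[1 + r cosθ/√(L² − r² sin²θ)].
With r = 0.0686 m, L = 0.2585 m, θ = 135.5°: √(L² − r² sin²θ) = 0.25399 m.
v = −0.0686·137.8·0.70091·[1 + 0.0686·-0.71325/0.25399] = -5.3498 m/s.
|v| = 5.3498 m/s.

5.35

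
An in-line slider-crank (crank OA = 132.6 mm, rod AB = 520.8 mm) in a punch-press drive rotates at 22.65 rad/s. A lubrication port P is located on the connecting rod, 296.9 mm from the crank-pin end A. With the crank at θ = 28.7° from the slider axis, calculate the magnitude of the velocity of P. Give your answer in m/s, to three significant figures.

1.98

ω = 22.65 rad/s.  Crank-pin speed |V_A| = rω = 3.0034 m/s, perpendicular to OA.
Rod angle: sinφ = −(r/L) sinθ ⇒ φ = -7.023°; ω_rod = −rω cosθ/√(L²−r²sin²θ) = -5.0966 rad/s.
V_P = V_A + ω_rod × AP, with AP = 0.2969 m along the rod.
Components: V_Px = −rω sinθ − a·ω_rod·sinφ = -1.6273 m/s;  V_Py = rω cosθ + a·ω_rod·cosφ = +1.1326 m/s.
|V_P| = √(V_Px² + V_Py²) = 1.9826 m/s.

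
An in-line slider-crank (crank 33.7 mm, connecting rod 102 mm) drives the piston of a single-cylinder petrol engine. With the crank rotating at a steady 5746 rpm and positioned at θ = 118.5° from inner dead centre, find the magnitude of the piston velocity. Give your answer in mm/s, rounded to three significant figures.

ω = 2π·5746/60 = 601.7 rad/s
For an in-line slider-crank, x = r cosθ + √(L² − r² sin²θ), so v = −rω sinθ·[1 + r cosθ/√(L² − r² sin²θ)].
With r = 0.0337 m, L = 0.102 m, θ = 118.5°: √(L² − r² sin²θ) = 0.097606 m.
v = −0.0337·601.7·0.87882·[1 + 0.0337·-0.47716/0.097606] = -14.885 m/s.
|v| = 14.885 m/s = 14885 mm/s.

14900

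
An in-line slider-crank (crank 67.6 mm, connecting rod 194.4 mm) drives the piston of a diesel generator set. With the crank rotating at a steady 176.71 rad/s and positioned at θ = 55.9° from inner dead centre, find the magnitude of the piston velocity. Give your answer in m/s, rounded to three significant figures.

ω = 176.7 rad/s
For an in-line slider-crank, x = r cosθ + √(L² − r² sin²θ), so v = −rω sinθ·[1 + r cosθ/√(L² − r² sin²θ)].
With r = 0.0676 m, L = 0.1944 m, θ = 55.9°: √(L² − r² sin²θ) = 0.18617 m.
v = −0.0676·176.7·0.82806·[1 + 0.0676·0.56064/0.18617] = -11.905 m/s.
|v| = 11.905 m/s.

11.9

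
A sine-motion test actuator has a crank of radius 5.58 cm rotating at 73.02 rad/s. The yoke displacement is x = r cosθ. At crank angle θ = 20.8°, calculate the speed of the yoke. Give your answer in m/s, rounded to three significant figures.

1.45

ω = 73.02 rad/s
x = r cosθ ⇒ ẋ = −rω sinθ.
|v| = rω|sinθ| = 0.0558·73.02·|sin 20.8°| = 1.4469 m/s.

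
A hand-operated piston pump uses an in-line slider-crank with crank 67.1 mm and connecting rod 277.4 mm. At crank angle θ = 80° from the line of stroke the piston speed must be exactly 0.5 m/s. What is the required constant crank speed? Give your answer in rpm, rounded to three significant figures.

69.3

For an in-line slider-crank, |v_piston| = rω|sinθ|·[1 + r cosθ/√(L² − r² sin²θ)].
With r = 0.0671 m, L = 0.2774 m, θ = 80°: the bracketed kinematic factor |dx/dθ| = 0.068938 m.
ω = v/|dx/dθ| = 0.5/0.068938 = 7.2528 rad/s.
N = 60ω/(2π) = 69.26 rpm.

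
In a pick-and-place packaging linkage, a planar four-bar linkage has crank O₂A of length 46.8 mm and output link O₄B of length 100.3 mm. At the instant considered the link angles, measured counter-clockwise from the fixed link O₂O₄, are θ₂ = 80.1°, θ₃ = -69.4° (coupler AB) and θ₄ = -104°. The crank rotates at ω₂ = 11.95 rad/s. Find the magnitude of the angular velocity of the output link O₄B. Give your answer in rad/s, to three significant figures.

4.98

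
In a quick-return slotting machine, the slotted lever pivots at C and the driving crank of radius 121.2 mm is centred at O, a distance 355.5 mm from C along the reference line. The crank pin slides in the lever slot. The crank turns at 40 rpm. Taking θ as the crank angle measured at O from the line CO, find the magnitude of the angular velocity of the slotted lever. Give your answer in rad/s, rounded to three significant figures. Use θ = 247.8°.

0.0614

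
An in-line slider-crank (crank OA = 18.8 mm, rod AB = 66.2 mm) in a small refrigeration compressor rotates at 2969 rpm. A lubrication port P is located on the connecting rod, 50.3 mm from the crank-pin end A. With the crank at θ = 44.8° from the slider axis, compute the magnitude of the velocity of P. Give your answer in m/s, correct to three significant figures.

4.87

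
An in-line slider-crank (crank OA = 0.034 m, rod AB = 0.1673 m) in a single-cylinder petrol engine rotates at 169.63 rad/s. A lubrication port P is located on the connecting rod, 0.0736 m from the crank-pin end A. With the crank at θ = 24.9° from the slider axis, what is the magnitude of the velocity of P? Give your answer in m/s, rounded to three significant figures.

ω = 169.6 rad/s.  Crank-pin speed |V_A| = rω = 5.7674 m/s, perpendicular to OA.
Rod angle: sinφ = −(r/L) sinθ ⇒ φ = -4.909°; ω_rod = −rω cosθ/√(L²−r²sin²θ) = -31.384 rad/s.
V_P = V_A + ω_rod × AP, with AP = 0.0736 m along the rod.
Components: V_Px = −rω sinθ − a·ω_rod·sinφ = -2.6259 m/s;  V_Py = rω cosθ + a·ω_rod·cosφ = +2.9299 m/s.
|V_P| = √(V_Px² + V_Py²) = 3.9344 m/s.

3.93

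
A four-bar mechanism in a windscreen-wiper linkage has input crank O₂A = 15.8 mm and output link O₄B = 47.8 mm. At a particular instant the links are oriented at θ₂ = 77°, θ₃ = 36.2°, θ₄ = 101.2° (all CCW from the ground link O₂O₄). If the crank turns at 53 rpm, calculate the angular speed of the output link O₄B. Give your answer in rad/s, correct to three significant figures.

ω₂ = 5.55 rad/s (from 53 rpm).
Differentiating the loop-closure r₂e^{iθ₂}+r₃e^{iθ₃}=r₁+r₄e^{iθ₄} gives r₂ω₂e^{iθ₂}+r₃ω₃e^{iθ₃}=r₄ω₄e^{iθ₄}.
Eliminating the other unknown: ω₄ = r₂ω₂ sin(θ₂−θ₃) / [r₄ sin(θ₄−θ₃)].
Numerator sine = +0.65342; denominator sine = +0.90631.
Result = 0.0158·5.55·(+0.65342) / (0.0478·(+0.90631)) = +1.3227 rad/s; magnitude 1.3227 rad/s.

1.32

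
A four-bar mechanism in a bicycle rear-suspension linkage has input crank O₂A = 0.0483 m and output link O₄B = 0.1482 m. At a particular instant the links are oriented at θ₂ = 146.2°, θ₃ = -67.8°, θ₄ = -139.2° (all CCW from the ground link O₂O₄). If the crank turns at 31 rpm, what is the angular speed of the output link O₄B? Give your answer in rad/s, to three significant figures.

ω₂ = 3.246 rad/s (from 31 rpm).
Differentiating the loop-closure r₂e^{iθ₂}+r₃e^{iθ₃}=r₁+r₄e^{iθ₄} gives r₂ω₂e^{iθ₂}+r₃ω₃e^{iθ₃}=r₄ω₄e^{iθ₄}.
Eliminating the other unknown: ω₄ = r₂ω₂ sin(θ₂−θ₃) / [r₄ sin(θ₄−θ₃)].
Numerator sine = -0.55919; denominator sine = -0.94777.
Result = 0.0483·3.246·(-0.55919) / (0.1482·(-0.94777)) = +0.62424 rad/s; magnitude 0.62424 rad/s.

0.624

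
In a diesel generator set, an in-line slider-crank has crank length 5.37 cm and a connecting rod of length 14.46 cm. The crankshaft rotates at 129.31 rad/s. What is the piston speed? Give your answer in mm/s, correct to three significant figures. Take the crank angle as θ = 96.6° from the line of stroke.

6580

ω = 129.3 rad/s
For an in-line slider-crank, x = r cosθ + √(L² − r² sin²θ), so v = −rω sinθ·[1 + r cosθ/√(L² − r² sin²θ)].
With r = 0.0537 m, L = 0.1446 m, θ = 96.6°: √(L² − r² sin²θ) = 0.1344 m.
v = −0.0537·129.3·0.99337·[1 + 0.0537·-0.11494/0.1344] = -6.5812 m/s.
|v| = 6.5812 m/s = 6581.2 mm/s.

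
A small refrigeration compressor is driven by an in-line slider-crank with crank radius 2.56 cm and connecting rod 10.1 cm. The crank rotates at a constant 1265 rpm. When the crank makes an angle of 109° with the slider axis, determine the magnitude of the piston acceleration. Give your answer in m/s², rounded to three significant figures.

238

ω = 2π·1265/60 = 132.5 rad/s
x(θ) = r cosθ + √(L² − r² sin²θ); with ω constant, a = ω²·d²x/dθ².
d²x/dθ² = −r cosθ − r²(cos2θ)/√u − r⁴ sin²2θ/(4u^{3/2}),  u = L² − r² sin²θ = 0.0096151 m².
Substituting r = 0.0256 m, L = 0.101 m, θ = 109°: d²x/dθ² = +0.013558 m.
a = ω²·d²x/dθ² = (132.5)²·(+0.013558) = +237.92 m/s²;  |a| = 237.92 m/s².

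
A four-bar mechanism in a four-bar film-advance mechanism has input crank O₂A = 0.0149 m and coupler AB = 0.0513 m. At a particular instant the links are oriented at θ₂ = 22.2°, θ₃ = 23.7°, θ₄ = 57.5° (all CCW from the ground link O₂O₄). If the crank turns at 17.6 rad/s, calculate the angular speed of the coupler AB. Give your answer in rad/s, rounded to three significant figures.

ω₂ = 17.6 rad/s
Differentiating the loop-closure r₂e^{iθ₂}+r₃e^{iθ₃}=r₁+r₄e^{iθ₄} gives r₂ω₂e^{iθ₂}+r₃ω₃e^{iθ₃}=r₄ω₄e^{iθ₄}.
Eliminating the other unknown: ω₃ = r₂ω₂ sin(θ₄−θ₂) / [r₃ sin(θ₃−θ₄)].
Numerator sine = +0.57786; denominator sine = -0.55630.
Result = 0.0149·17.6·(+0.57786) / (0.0513·(-0.55630)) = -5.31 rad/s; magnitude 5.31 rad/s.

5.31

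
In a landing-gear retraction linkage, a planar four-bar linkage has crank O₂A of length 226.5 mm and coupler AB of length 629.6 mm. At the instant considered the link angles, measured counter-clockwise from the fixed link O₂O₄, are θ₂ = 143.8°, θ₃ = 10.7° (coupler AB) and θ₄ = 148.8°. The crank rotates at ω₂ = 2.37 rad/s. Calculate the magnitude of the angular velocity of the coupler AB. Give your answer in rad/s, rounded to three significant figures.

ω₂ = 2.37 rad/s
Differentiating the loop-closure r₂e^{iθ₂}+r₃e^{iθ₃}=r₁+r₄e^{iθ₄} gives r₂ω₂e^{iθ₂}+r₃ω₃e^{iθ₃}=r₄ω₄e^{iθ₄}.
Eliminating the other unknown: ω₃ = r₂ω₂ sin(θ₄−θ₂) / [r₃ sin(θ₃−θ₄)].
Numerator sine = +0.08716; denominator sine = -0.66783.
Result = 0.2265·2.37·(+0.08716) / (0.6296·(-0.66783)) = -0.11127 rad/s; magnitude 0.11127 rad/s.

0.111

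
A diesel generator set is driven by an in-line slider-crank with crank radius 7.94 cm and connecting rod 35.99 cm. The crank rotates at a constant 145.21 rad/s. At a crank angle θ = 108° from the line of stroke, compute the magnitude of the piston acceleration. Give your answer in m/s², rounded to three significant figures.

821

ω = 145.2 rad/s
x(θ) = r cosθ + √(L² − r² sin²θ); with ω constant, a = ω²·d²x/dθ².
d²x/dθ² = −r cosθ − r²(cos2θ)/√u − r⁴ sin²2θ/(4u^{3/2}),  u = L² − r² sin²θ = 0.123826 m².
Substituting r = 0.0794 m, L = 0.3599 m, θ = 108°: d²x/dθ² = +0.038951 m.
a = ω²·d²x/dθ² = (145.2)²·(+0.038951) = +821.33 m/s²;  |a| = 821.33 m/s².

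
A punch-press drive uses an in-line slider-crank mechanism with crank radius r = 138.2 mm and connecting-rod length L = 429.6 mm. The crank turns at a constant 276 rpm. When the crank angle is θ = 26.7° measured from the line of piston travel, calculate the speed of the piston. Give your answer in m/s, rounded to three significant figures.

2.32

ω = 2π·276/60 = 28.9 rad/s
For an in-line slider-crank, x = r cosθ + √(L² − r² sin²θ), so v = −rω sinθ·[1 + r cosθ/√(L² − r² sin²θ)].
With r = 0.1382 m, L = 0.4296 m, θ = 26.7°: √(L² − r² sin²θ) = 0.42509 m.
v = −0.1382·28.9·0.44932·[1 + 0.1382·0.89337/0.42509] = -2.316 m/s.
|v| = 2.316 m/s.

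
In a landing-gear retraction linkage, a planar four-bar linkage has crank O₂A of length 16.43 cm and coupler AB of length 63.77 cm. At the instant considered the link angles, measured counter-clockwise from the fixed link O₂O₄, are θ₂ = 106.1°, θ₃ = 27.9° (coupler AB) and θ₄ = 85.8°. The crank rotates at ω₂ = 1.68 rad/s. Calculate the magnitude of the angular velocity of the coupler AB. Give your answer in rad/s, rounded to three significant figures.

ω₂ = 1.68 rad/s
Differentiating the loop-closure r₂e^{iθ₂}+r₃e^{iθ₃}=r₁+r₄e^{iθ₄} gives r₂ω₂e^{iθ₂}+r₃ω₃e^{iθ₃}=r₄ω₄e^{iθ₄}.
Eliminating the other unknown: ω₃ = r₂ω₂ sin(θ₄−θ₂) / [r₃ sin(θ₃−θ₄)].
Numerator sine = -0.34694; denominator sine = -0.84712.
Result = 0.1643·1.68·(-0.34694) / (0.6377·(-0.84712)) = +0.17727 rad/s; magnitude 0.17727 rad/s.

0.177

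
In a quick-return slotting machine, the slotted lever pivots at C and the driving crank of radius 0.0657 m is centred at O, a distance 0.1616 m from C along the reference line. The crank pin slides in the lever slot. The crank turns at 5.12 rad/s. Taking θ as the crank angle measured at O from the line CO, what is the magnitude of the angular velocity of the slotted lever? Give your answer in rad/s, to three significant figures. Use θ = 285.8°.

1.02

ω = 5.12 rad/s
Crank pin A relative to C: A = (d + r cosθ, r sinθ); lever angle φ = atan2(r sinθ, d + r cosθ).
Differentiating tanφ: φ̇ = rω(d cosθ + r)/(d² + r² + 2dr cosθ).
d² + r² + 2dr cosθ = |CA|² = 0.0362127 m²;  d cosθ + r = +0.1097 m.
|ω_lever| = |0.0657·5.12·+0.1097| / 0.0362127 = 1.019 rad/s.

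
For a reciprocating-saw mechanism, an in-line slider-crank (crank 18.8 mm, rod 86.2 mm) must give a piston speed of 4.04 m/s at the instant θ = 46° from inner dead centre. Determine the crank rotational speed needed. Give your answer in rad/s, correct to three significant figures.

For an in-line slider-crank, |v_piston| = rω|sinθ|·[1 + r cosθ/√(L² − r² sin²θ)].
With r = 0.0188 m, L = 0.0862 m, θ = 46°: the bracketed kinematic factor |dx/dθ| = 0.015598 m.
ω = v/|dx/dθ| = 4.04/0.015598 = 259.01 rad/s.

259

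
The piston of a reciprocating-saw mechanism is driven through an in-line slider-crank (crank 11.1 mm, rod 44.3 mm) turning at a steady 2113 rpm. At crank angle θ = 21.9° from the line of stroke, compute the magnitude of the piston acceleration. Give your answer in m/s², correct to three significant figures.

604

ω = 2π·2113/60 = 221.3 rad/s
x(θ) = r cosθ + √(L² − r² sin²θ); with ω constant, a = ω²·d²x/dθ².
d²x/dθ² = −r cosθ − r²(cos2θ)/√u − r⁴ sin²2θ/(4u^{3/2}),  u = L² − r² sin²θ = 0.00194535 m².
Substituting r = 0.0111 m, L = 0.0443 m, θ = 21.9°: d²x/dθ² = -0.012336 m.
a = ω²·d²x/dθ² = (221.3)²·(-0.012336) = -604.01 m/s²;  |a| = 604.01 m/s².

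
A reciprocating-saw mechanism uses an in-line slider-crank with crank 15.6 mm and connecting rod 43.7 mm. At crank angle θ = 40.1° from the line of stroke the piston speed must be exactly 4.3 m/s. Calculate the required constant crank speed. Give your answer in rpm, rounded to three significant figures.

3190

For an in-line slider-crank, |v_piston| = rω|sinθ|·[1 + r cosθ/√(L² − r² sin²θ)].
With r = 0.0156 m, L = 0.0437 m, θ = 40.1°: the bracketed kinematic factor |dx/dθ| = 0.012868 m.
ω = v/|dx/dθ| = 4.3/0.012868 = 334.17 rad/s.
N = 60ω/(2π) = 3191.1 rpm.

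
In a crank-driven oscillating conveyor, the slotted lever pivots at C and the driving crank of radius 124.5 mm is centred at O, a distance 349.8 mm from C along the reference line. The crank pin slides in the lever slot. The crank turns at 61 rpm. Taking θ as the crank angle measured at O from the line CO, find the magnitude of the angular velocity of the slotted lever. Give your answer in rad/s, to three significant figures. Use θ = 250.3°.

0.0483

ω = 6.388 rad/s (from 61 rpm).
Crank pin A relative to C: A = (d + r cosθ, r sinθ); lever angle φ = atan2(r sinθ, d + r cosθ).
Differentiating tanφ: φ̇ = rω(d cosθ + r)/(d² + r² + 2dr cosθ).
d² + r² + 2dr cosθ = |CA|² = 0.108499 m²;  d cosθ + r = +0.0065841 m.
|ω_lever| = |0.1245·6.388·+0.0065841| / 0.108499 = 0.048261 rad/s.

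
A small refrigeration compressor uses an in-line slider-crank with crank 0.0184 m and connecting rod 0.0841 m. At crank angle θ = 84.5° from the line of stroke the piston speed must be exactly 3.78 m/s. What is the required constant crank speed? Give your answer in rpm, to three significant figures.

1930

For an in-line slider-crank, |v_piston| = rω|sinθ|·[1 + r cosθ/√(L² − r² sin²θ)].
With r = 0.0184 m, L = 0.0841 m, θ = 84.5°: the bracketed kinematic factor |dx/dθ| = 0.018709 m.
ω = v/|dx/dθ| = 3.78/0.018709 = 202.04 rad/s.
N = 60ω/(2π) = 1929.4 rpm.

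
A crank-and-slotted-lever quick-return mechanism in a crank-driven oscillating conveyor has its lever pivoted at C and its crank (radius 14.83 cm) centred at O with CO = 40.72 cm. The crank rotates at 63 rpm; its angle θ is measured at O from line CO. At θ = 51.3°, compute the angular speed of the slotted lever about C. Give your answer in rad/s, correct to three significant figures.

1.50

ω = 6.597 rad/s (from 63 rpm).
Crank pin A relative to C: A = (d + r cosθ, r sinθ); lever angle φ = atan2(r sinθ, d + r cosθ).
Differentiating tanφ: φ̇ = rω(d cosθ + r)/(d² + r² + 2dr cosθ).
d² + r² + 2dr cosθ = |CA|² = 0.263319 m²;  d cosθ + r = +0.4029 m.
|ω_lever| = |0.1483·6.597·+0.4029| / 0.263319 = 1.497 rad/s.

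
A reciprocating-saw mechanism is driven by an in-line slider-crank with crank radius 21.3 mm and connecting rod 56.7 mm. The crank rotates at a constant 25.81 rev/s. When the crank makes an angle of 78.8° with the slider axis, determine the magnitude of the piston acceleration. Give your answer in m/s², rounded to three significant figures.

ω = 2π·25.8 = 162.2 rad/s
x(θ) = r cosθ + √(L² − r² sin²θ); with ω constant, a = ω²·d²x/dθ².
d²x/dθ² = −r cosθ − r²(cos2θ)/√u − r⁴ sin²2θ/(4u^{3/2}),  u = L² − r² sin²θ = 0.00277832 m².
Substituting r = 0.0213 m, L = 0.0567 m, θ = 78.8°: d²x/dθ² = +0.0037697 m.
a = ω²·d²x/dθ² = (162.2)²·(+0.0037697) = +99.137 m/s²;  |a| = 99.137 m/s².

99.1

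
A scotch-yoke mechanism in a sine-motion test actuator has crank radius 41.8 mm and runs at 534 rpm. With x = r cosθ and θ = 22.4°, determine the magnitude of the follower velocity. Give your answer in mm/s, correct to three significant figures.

ω = 55.92 rad/s (from 534 rpm).
x = r cosθ ⇒ ẋ = −rω sinθ.
|v| = rω|sinθ| = 0.0418·55.92·|sin 22.4°| = 0.89074 m/s = 890.74 mm/s.

891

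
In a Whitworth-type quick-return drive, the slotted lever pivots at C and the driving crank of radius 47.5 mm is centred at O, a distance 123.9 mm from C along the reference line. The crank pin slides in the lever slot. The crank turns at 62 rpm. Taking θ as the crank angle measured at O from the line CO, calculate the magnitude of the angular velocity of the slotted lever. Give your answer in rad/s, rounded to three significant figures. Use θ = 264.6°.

0.670

ω = 6.493 rad/s (from 62 rpm).
Crank pin A relative to C: A = (d + r cosθ, r sinθ); lever angle φ = atan2(r sinθ, d + r cosθ).
Differentiating tanφ: φ̇ = rω(d cosθ + r)/(d² + r² + 2dr cosθ).
d² + r² + 2dr cosθ = |CA|² = 0.0164998 m²;  d cosθ + r = +0.03584 m.
|ω_lever| = |0.0475·6.493·+0.03584| / 0.0164998 = 0.66989 rad/s.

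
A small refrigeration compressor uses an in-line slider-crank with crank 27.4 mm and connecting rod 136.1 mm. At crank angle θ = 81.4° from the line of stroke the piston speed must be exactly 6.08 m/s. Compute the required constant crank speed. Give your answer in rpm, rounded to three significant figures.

For an in-line slider-crank, |v_piston| = rω|sinθ|·[1 + r cosθ/√(L² − r² sin²θ)].
With r = 0.0274 m, L = 0.1361 m, θ = 81.4°: the bracketed kinematic factor |dx/dθ| = 0.027924 m.
ω = v/|dx/dθ| = 6.08/0.027924 = 217.73 rad/s.
N = 60ω/(2π) = 2079.2 rpm.

2080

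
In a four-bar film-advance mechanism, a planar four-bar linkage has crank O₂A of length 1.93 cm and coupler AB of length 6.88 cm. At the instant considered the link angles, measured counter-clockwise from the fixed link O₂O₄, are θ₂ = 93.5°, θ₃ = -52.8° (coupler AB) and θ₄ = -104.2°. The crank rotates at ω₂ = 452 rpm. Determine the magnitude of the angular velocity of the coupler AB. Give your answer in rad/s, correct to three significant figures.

5.17

ω₂ = 47.33 rad/s (from 452 rpm).
Differentiating the loop-closure r₂e^{iθ₂}+r₃e^{iθ₃}=r₁+r₄e^{iθ₄} gives r₂ω₂e^{iθ₂}+r₃ω₃e^{iθ₃}=r₄ω₄e^{iθ₄}.
Eliminating the other unknown: ω₃ = r₂ω₂ sin(θ₄−θ₂) / [r₃ sin(θ₃−θ₄)].
Numerator sine = +0.30403; denominator sine = +0.78152.
Result = 0.0193·47.33·(+0.30403) / (0.0688·(+0.78152)) = +5.1655 rad/s; magnitude 5.1655 rad/s.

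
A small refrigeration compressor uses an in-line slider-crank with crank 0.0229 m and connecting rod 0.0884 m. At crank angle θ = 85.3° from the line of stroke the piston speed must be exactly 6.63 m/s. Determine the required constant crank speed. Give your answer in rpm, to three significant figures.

2710

For an in-line slider-crank, |v_piston| = rω|sinθ|·[1 + r cosθ/√(L² − r² sin²θ)].
With r = 0.0229 m, L = 0.0884 m, θ = 85.3°: the bracketed kinematic factor |dx/dθ| = 0.023324 m.
ω = v/|dx/dθ| = 6.63/0.023324 = 284.25 rad/s.
N = 60ω/(2π) = 2714.4 rpm.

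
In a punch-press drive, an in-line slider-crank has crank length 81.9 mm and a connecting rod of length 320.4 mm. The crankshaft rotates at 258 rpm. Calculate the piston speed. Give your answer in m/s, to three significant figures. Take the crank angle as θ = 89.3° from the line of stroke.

2.22

ω = 2π·258/60 = 27.02 rad/s
For an in-line slider-crank, x = r cosθ + √(L² − r² sin²θ), so v = −rω sinθ·[1 + r cosθ/√(L² − r² sin²θ)].
With r = 0.0819 m, L = 0.3204 m, θ = 89.3°: √(L² − r² sin²θ) = 0.30976 m.
v = −0.0819·27.02·0.99993·[1 + 0.0819·0.01222/0.30976] = -2.2197 m/s.
|v| = 2.2197 m/s.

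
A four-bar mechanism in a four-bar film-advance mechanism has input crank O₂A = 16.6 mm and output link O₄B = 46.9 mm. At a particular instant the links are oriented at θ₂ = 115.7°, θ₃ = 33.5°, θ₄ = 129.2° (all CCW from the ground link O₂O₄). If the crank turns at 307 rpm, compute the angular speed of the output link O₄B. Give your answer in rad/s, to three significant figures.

11.3

ω₂ = 32.15 rad/s (from 307 rpm).
Differentiating the loop-closure r₂e^{iθ₂}+r₃e^{iθ₃}=r₁+r₄e^{iθ₄} gives r₂ω₂e^{iθ₂}+r₃ω₃e^{iθ₃}=r₄ω₄e^{iθ₄}.
Eliminating the other unknown: ω₄ = r₂ω₂ sin(θ₂−θ₃) / [r₄ sin(θ₄−θ₃)].
Numerator sine = +0.99075; denominator sine = +0.99506.
Result = 0.0166·32.15·(+0.99075) / (0.0469·(+0.99506)) = +11.33 rad/s; magnitude 11.33 rad/s.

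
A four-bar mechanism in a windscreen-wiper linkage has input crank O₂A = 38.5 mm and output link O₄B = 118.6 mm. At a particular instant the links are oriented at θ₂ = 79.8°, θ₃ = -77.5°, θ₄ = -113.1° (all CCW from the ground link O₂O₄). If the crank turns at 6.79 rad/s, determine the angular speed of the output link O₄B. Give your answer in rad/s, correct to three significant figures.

ω₂ = 6.79 rad/s
Differentiating the loop-closure r₂e^{iθ₂}+r₃e^{iθ₃}=r₁+r₄e^{iθ₄} gives r₂ω₂e^{iθ₂}+r₃ω₃e^{iθ₃}=r₄ω₄e^{iθ₄}.
Eliminating the other unknown: ω₄ = r₂ω₂ sin(θ₂−θ₃) / [r₄ sin(θ₄−θ₃)].
Numerator sine = +0.38591; denominator sine = -0.58212.
Result = 0.0385·6.79·(+0.38591) / (0.1186·(-0.58212)) = -1.4612 rad/s; magnitude 1.4612 rad/s.

1.46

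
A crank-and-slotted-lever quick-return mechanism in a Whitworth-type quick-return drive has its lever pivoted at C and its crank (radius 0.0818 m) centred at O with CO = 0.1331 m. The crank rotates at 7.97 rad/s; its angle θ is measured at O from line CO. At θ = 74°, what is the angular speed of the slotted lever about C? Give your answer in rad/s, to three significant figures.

2.54

ω = 7.97 rad/s
Crank pin A relative to C: A = (d + r cosθ, r sinθ); lever angle φ = atan2(r sinθ, d + r cosθ).
Differentiating tanφ: φ̇ = rω(d cosθ + r)/(d² + r² + 2dr cosθ).
d² + r² + 2dr cosθ = |CA|² = 0.0304089 m²;  d cosθ + r = +0.11849 m.
|ω_lever| = |0.0818·7.97·+0.11849| / 0.0304089 = 2.5403 rad/s.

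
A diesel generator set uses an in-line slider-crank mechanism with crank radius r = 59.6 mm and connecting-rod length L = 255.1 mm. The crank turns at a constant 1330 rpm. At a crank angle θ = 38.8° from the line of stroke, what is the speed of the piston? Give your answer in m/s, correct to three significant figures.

ω = 2π·1330/60 = 139.3 rad/s
For an in-line slider-crank, x = r cosθ + √(L² − r² sin²θ), so v = −rω sinθ·[1 + r cosθ/√(L² − r² sin²θ)].
With r = 0.0596 m, L = 0.2551 m, θ = 38.8°: √(L² − r² sin²θ) = 0.25235 m.
v = −0.0596·139.3·0.62660·[1 + 0.0596·0.77934/0.25235] = -6.1588 m/s.
|v| = 6.1588 m/s.

6.16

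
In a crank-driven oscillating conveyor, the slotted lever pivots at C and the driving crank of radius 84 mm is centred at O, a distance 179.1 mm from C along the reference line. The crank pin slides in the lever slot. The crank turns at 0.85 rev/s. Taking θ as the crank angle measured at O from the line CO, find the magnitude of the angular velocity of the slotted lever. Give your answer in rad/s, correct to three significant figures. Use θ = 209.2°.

2.52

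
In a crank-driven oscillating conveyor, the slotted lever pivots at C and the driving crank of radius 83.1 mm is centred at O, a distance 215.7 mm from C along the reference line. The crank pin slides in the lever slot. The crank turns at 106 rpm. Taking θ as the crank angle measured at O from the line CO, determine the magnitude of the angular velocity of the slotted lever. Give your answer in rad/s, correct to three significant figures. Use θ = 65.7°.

ω = 11.1 rad/s (from 106 rpm).
Crank pin A relative to C: A = (d + r cosθ, r sinθ); lever angle φ = atan2(r sinθ, d + r cosθ).
Differentiating tanφ: φ̇ = rω(d cosθ + r)/(d² + r² + 2dr cosθ).
d² + r² + 2dr cosθ = |CA|² = 0.0681846 m²;  d cosθ + r = +0.17186 m.
|ω_lever| = |0.0831·11.1·+0.17186| / 0.0681846 = 2.3251 rad/s.

2.33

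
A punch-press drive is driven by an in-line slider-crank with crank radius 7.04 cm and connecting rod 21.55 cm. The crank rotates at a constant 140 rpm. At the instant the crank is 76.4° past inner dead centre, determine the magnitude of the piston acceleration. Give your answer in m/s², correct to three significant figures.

1.05

ω = 2π·140/60 = 14.66 rad/s
x(θ) = r cosθ + √(L² − r² sin²θ); with ω constant, a = ω²·d²x/dθ².
d²x/dθ² = −r cosθ − r²(cos2θ)/√u − r⁴ sin²2θ/(4u^{3/2}),  u = L² − r² sin²θ = 0.0417581 m².
Substituting r = 0.0704 m, L = 0.2155 m, θ = 76.4°: d²x/dθ² = +0.0048671 m.
a = ω²·d²x/dθ² = (14.66)²·(+0.0048671) = +1.0461 m/s²;  |a| = 1.0461 m/s².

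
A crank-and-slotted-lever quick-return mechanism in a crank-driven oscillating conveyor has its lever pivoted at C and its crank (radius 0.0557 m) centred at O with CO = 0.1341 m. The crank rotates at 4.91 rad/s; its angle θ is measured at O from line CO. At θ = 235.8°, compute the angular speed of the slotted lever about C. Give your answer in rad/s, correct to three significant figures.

0.424

ω = 4.91 rad/s
Crank pin A relative to C: A = (d + r cosθ, r sinθ); lever angle φ = atan2(r sinθ, d + r cosθ).
Differentiating tanφ: φ̇ = rω(d cosθ + r)/(d² + r² + 2dr cosθ).
d² + r² + 2dr cosθ = |CA|² = 0.0126885 m²;  d cosθ + r = -0.019675 m.
|ω_lever| = |0.0557·4.91·-0.019675| / 0.0126885 = 0.42408 rad/s.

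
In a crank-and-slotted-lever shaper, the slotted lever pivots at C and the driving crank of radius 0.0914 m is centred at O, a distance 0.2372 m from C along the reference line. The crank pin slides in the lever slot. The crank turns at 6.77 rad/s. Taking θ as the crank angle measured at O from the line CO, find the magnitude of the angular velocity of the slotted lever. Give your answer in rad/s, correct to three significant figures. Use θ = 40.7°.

ω = 6.77 rad/s
Crank pin A relative to C: A = (d + r cosθ, r sinθ); lever angle φ = atan2(r sinθ, d + r cosθ).
Differentiating tanφ: φ̇ = rω(d cosθ + r)/(d² + r² + 2dr cosθ).
d² + r² + 2dr cosθ = |CA|² = 0.0974906 m²;  d cosθ + r = +0.27123 m.
|ω_lever| = |0.0914·6.77·+0.27123| / 0.0974906 = 1.7215 rad/s.

1.72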